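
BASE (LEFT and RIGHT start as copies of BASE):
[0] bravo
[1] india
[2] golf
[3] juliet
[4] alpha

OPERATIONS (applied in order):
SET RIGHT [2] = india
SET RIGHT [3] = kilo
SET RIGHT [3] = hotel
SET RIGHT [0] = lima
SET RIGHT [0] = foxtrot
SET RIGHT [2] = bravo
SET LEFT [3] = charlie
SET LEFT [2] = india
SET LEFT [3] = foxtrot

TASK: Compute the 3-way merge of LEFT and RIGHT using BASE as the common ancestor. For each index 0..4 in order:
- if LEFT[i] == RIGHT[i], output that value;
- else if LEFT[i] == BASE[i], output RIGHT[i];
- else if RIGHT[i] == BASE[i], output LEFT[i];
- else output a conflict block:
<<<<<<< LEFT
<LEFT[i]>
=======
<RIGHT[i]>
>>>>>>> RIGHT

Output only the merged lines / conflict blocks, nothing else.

Answer: foxtrot
india
<<<<<<< LEFT
india
=======
bravo
>>>>>>> RIGHT
<<<<<<< LEFT
foxtrot
=======
hotel
>>>>>>> RIGHT
alpha

Derivation:
Final LEFT:  [bravo, india, india, foxtrot, alpha]
Final RIGHT: [foxtrot, india, bravo, hotel, alpha]
i=0: L=bravo=BASE, R=foxtrot -> take RIGHT -> foxtrot
i=1: L=india R=india -> agree -> india
i=2: BASE=golf L=india R=bravo all differ -> CONFLICT
i=3: BASE=juliet L=foxtrot R=hotel all differ -> CONFLICT
i=4: L=alpha R=alpha -> agree -> alpha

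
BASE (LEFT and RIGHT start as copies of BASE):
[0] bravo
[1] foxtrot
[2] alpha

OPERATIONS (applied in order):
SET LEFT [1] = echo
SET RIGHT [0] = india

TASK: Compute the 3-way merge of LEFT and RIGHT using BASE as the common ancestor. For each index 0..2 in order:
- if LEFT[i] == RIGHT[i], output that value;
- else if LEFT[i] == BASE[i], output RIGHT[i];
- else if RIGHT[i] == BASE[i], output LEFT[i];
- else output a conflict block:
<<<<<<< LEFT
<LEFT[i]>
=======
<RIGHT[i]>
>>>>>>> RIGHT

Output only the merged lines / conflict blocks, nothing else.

Answer: india
echo
alpha

Derivation:
Final LEFT:  [bravo, echo, alpha]
Final RIGHT: [india, foxtrot, alpha]
i=0: L=bravo=BASE, R=india -> take RIGHT -> india
i=1: L=echo, R=foxtrot=BASE -> take LEFT -> echo
i=2: L=alpha R=alpha -> agree -> alpha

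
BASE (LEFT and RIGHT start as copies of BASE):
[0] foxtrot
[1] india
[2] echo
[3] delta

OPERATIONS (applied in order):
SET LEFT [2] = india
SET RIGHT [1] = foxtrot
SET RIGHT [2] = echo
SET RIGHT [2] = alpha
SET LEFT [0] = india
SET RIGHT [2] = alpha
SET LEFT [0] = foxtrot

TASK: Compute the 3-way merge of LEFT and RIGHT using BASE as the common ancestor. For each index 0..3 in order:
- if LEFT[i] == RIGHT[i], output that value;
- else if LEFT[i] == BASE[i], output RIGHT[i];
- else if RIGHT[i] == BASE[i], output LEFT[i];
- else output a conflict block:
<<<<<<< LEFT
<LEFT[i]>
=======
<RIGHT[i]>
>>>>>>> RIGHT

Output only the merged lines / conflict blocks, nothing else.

Final LEFT:  [foxtrot, india, india, delta]
Final RIGHT: [foxtrot, foxtrot, alpha, delta]
i=0: L=foxtrot R=foxtrot -> agree -> foxtrot
i=1: L=india=BASE, R=foxtrot -> take RIGHT -> foxtrot
i=2: BASE=echo L=india R=alpha all differ -> CONFLICT
i=3: L=delta R=delta -> agree -> delta

Answer: foxtrot
foxtrot
<<<<<<< LEFT
india
=======
alpha
>>>>>>> RIGHT
delta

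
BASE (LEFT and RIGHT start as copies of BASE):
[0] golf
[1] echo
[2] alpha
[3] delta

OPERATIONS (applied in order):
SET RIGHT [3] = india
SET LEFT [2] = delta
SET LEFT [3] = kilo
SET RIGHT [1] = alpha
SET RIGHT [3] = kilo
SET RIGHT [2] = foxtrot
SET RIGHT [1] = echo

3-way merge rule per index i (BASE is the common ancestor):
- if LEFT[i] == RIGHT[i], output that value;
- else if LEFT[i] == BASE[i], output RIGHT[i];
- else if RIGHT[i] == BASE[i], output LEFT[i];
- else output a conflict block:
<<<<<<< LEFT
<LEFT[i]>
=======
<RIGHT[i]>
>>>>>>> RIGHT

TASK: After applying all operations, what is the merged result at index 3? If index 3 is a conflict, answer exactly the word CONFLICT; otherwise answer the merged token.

Final LEFT:  [golf, echo, delta, kilo]
Final RIGHT: [golf, echo, foxtrot, kilo]
i=0: L=golf R=golf -> agree -> golf
i=1: L=echo R=echo -> agree -> echo
i=2: BASE=alpha L=delta R=foxtrot all differ -> CONFLICT
i=3: L=kilo R=kilo -> agree -> kilo
Index 3 -> kilo

Answer: kilo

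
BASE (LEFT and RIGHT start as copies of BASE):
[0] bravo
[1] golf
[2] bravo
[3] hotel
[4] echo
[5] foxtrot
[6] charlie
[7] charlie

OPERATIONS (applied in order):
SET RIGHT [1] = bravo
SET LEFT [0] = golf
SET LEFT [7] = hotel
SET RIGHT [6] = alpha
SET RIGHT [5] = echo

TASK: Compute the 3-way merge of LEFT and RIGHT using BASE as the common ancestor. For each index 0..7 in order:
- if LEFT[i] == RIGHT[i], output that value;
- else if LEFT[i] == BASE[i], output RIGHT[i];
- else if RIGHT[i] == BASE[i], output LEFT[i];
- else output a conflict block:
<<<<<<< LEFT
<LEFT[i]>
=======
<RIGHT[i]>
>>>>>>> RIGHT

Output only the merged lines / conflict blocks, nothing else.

Final LEFT:  [golf, golf, bravo, hotel, echo, foxtrot, charlie, hotel]
Final RIGHT: [bravo, bravo, bravo, hotel, echo, echo, alpha, charlie]
i=0: L=golf, R=bravo=BASE -> take LEFT -> golf
i=1: L=golf=BASE, R=bravo -> take RIGHT -> bravo
i=2: L=bravo R=bravo -> agree -> bravo
i=3: L=hotel R=hotel -> agree -> hotel
i=4: L=echo R=echo -> agree -> echo
i=5: L=foxtrot=BASE, R=echo -> take RIGHT -> echo
i=6: L=charlie=BASE, R=alpha -> take RIGHT -> alpha
i=7: L=hotel, R=charlie=BASE -> take LEFT -> hotel

Answer: golf
bravo
bravo
hotel
echo
echo
alpha
hotel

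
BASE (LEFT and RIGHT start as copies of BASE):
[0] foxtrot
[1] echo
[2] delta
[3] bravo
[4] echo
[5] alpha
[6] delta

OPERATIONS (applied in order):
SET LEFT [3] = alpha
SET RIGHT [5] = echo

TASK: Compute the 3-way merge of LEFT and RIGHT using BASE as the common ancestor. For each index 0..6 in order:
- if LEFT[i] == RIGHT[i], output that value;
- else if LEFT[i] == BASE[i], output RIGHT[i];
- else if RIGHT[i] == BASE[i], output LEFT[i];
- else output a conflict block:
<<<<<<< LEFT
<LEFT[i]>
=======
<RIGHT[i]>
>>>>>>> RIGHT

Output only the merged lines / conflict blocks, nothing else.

Final LEFT:  [foxtrot, echo, delta, alpha, echo, alpha, delta]
Final RIGHT: [foxtrot, echo, delta, bravo, echo, echo, delta]
i=0: L=foxtrot R=foxtrot -> agree -> foxtrot
i=1: L=echo R=echo -> agree -> echo
i=2: L=delta R=delta -> agree -> delta
i=3: L=alpha, R=bravo=BASE -> take LEFT -> alpha
i=4: L=echo R=echo -> agree -> echo
i=5: L=alpha=BASE, R=echo -> take RIGHT -> echo
i=6: L=delta R=delta -> agree -> delta

Answer: foxtrot
echo
delta
alpha
echo
echo
delta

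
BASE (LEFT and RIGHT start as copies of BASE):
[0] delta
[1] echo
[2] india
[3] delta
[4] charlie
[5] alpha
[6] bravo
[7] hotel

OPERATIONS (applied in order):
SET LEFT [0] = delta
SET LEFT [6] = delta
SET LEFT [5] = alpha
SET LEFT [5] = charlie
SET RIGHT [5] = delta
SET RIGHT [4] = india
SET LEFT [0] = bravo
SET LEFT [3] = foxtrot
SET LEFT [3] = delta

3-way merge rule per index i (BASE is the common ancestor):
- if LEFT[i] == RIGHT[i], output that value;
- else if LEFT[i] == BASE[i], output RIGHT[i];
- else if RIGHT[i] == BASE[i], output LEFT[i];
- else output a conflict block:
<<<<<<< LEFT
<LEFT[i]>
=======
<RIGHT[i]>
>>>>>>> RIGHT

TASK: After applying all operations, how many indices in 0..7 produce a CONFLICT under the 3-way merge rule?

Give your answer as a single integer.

Final LEFT:  [bravo, echo, india, delta, charlie, charlie, delta, hotel]
Final RIGHT: [delta, echo, india, delta, india, delta, bravo, hotel]
i=0: L=bravo, R=delta=BASE -> take LEFT -> bravo
i=1: L=echo R=echo -> agree -> echo
i=2: L=india R=india -> agree -> india
i=3: L=delta R=delta -> agree -> delta
i=4: L=charlie=BASE, R=india -> take RIGHT -> india
i=5: BASE=alpha L=charlie R=delta all differ -> CONFLICT
i=6: L=delta, R=bravo=BASE -> take LEFT -> delta
i=7: L=hotel R=hotel -> agree -> hotel
Conflict count: 1

Answer: 1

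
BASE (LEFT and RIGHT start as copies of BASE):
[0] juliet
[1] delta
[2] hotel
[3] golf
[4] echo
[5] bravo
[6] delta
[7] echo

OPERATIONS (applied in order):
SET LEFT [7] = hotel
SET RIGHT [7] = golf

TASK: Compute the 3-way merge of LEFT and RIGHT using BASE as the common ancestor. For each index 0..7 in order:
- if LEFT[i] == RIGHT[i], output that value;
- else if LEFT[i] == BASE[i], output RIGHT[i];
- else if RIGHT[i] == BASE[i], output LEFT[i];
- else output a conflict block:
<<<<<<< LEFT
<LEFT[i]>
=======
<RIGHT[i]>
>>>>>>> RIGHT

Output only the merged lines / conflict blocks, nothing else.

Final LEFT:  [juliet, delta, hotel, golf, echo, bravo, delta, hotel]
Final RIGHT: [juliet, delta, hotel, golf, echo, bravo, delta, golf]
i=0: L=juliet R=juliet -> agree -> juliet
i=1: L=delta R=delta -> agree -> delta
i=2: L=hotel R=hotel -> agree -> hotel
i=3: L=golf R=golf -> agree -> golf
i=4: L=echo R=echo -> agree -> echo
i=5: L=bravo R=bravo -> agree -> bravo
i=6: L=delta R=delta -> agree -> delta
i=7: BASE=echo L=hotel R=golf all differ -> CONFLICT

Answer: juliet
delta
hotel
golf
echo
bravo
delta
<<<<<<< LEFT
hotel
=======
golf
>>>>>>> RIGHT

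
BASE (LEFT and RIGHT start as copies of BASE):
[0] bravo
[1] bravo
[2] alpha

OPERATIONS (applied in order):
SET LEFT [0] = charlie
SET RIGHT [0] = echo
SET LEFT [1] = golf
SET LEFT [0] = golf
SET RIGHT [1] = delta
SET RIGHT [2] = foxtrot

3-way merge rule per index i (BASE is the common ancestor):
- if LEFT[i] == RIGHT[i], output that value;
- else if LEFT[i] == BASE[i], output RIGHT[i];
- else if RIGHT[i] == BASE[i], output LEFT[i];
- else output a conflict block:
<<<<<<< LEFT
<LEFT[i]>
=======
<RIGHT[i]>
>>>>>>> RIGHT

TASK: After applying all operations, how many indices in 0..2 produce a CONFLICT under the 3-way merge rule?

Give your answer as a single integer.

Answer: 2

Derivation:
Final LEFT:  [golf, golf, alpha]
Final RIGHT: [echo, delta, foxtrot]
i=0: BASE=bravo L=golf R=echo all differ -> CONFLICT
i=1: BASE=bravo L=golf R=delta all differ -> CONFLICT
i=2: L=alpha=BASE, R=foxtrot -> take RIGHT -> foxtrot
Conflict count: 2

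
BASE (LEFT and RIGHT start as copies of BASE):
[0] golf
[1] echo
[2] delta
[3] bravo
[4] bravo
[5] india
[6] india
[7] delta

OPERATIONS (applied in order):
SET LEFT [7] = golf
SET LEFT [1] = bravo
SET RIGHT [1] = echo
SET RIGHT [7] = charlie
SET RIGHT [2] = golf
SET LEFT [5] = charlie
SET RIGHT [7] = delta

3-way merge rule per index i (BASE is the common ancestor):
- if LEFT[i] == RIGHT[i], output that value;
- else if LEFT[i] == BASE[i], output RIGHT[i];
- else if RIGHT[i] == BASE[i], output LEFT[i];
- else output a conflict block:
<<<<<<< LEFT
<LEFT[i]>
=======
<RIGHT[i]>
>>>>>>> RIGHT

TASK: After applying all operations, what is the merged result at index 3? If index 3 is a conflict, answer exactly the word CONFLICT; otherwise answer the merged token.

Answer: bravo

Derivation:
Final LEFT:  [golf, bravo, delta, bravo, bravo, charlie, india, golf]
Final RIGHT: [golf, echo, golf, bravo, bravo, india, india, delta]
i=0: L=golf R=golf -> agree -> golf
i=1: L=bravo, R=echo=BASE -> take LEFT -> bravo
i=2: L=delta=BASE, R=golf -> take RIGHT -> golf
i=3: L=bravo R=bravo -> agree -> bravo
i=4: L=bravo R=bravo -> agree -> bravo
i=5: L=charlie, R=india=BASE -> take LEFT -> charlie
i=6: L=india R=india -> agree -> india
i=7: L=golf, R=delta=BASE -> take LEFT -> golf
Index 3 -> bravo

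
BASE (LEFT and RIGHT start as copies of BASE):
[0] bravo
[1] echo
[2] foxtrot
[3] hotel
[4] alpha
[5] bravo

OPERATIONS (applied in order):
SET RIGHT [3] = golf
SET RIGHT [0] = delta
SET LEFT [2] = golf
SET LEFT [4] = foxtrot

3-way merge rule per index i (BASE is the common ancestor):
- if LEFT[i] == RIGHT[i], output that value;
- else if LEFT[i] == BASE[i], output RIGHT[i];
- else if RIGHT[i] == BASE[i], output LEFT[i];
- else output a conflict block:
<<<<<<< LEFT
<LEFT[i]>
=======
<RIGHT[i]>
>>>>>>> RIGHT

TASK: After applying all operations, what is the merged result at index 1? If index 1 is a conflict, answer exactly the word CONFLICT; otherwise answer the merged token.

Final LEFT:  [bravo, echo, golf, hotel, foxtrot, bravo]
Final RIGHT: [delta, echo, foxtrot, golf, alpha, bravo]
i=0: L=bravo=BASE, R=delta -> take RIGHT -> delta
i=1: L=echo R=echo -> agree -> echo
i=2: L=golf, R=foxtrot=BASE -> take LEFT -> golf
i=3: L=hotel=BASE, R=golf -> take RIGHT -> golf
i=4: L=foxtrot, R=alpha=BASE -> take LEFT -> foxtrot
i=5: L=bravo R=bravo -> agree -> bravo
Index 1 -> echo

Answer: echo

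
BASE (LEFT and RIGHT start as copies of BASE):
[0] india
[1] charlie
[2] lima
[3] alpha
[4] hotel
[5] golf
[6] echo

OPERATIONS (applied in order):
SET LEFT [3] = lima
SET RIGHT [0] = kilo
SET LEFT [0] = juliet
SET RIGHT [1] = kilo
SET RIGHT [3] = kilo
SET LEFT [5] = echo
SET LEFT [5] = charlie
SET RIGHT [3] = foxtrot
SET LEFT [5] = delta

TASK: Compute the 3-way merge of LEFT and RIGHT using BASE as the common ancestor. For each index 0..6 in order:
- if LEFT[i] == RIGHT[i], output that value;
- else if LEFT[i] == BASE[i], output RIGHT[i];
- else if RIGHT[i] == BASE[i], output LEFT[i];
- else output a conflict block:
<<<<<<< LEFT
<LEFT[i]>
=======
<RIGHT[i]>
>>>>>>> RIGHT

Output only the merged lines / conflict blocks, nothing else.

Answer: <<<<<<< LEFT
juliet
=======
kilo
>>>>>>> RIGHT
kilo
lima
<<<<<<< LEFT
lima
=======
foxtrot
>>>>>>> RIGHT
hotel
delta
echo

Derivation:
Final LEFT:  [juliet, charlie, lima, lima, hotel, delta, echo]
Final RIGHT: [kilo, kilo, lima, foxtrot, hotel, golf, echo]
i=0: BASE=india L=juliet R=kilo all differ -> CONFLICT
i=1: L=charlie=BASE, R=kilo -> take RIGHT -> kilo
i=2: L=lima R=lima -> agree -> lima
i=3: BASE=alpha L=lima R=foxtrot all differ -> CONFLICT
i=4: L=hotel R=hotel -> agree -> hotel
i=5: L=delta, R=golf=BASE -> take LEFT -> delta
i=6: L=echo R=echo -> agree -> echo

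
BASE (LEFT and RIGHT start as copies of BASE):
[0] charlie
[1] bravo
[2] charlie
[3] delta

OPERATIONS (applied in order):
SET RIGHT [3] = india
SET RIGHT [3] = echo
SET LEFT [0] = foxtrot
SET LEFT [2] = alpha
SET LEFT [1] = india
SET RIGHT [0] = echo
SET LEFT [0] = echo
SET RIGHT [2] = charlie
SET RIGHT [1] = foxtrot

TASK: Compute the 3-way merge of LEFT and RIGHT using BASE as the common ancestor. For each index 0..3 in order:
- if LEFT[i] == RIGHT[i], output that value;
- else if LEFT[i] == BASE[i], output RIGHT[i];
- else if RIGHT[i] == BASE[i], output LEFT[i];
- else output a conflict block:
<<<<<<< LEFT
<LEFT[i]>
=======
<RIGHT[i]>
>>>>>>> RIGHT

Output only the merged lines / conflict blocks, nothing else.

Answer: echo
<<<<<<< LEFT
india
=======
foxtrot
>>>>>>> RIGHT
alpha
echo

Derivation:
Final LEFT:  [echo, india, alpha, delta]
Final RIGHT: [echo, foxtrot, charlie, echo]
i=0: L=echo R=echo -> agree -> echo
i=1: BASE=bravo L=india R=foxtrot all differ -> CONFLICT
i=2: L=alpha, R=charlie=BASE -> take LEFT -> alpha
i=3: L=delta=BASE, R=echo -> take RIGHT -> echo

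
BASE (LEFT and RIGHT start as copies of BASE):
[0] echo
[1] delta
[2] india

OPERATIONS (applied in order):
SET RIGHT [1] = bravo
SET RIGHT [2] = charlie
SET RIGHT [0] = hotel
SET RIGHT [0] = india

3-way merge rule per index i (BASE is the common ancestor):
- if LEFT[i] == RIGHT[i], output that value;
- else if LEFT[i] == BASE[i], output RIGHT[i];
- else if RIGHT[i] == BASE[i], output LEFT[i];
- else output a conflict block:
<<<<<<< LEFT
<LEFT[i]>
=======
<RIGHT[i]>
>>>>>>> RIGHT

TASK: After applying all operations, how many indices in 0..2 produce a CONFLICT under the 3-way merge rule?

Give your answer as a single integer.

Final LEFT:  [echo, delta, india]
Final RIGHT: [india, bravo, charlie]
i=0: L=echo=BASE, R=india -> take RIGHT -> india
i=1: L=delta=BASE, R=bravo -> take RIGHT -> bravo
i=2: L=india=BASE, R=charlie -> take RIGHT -> charlie
Conflict count: 0

Answer: 0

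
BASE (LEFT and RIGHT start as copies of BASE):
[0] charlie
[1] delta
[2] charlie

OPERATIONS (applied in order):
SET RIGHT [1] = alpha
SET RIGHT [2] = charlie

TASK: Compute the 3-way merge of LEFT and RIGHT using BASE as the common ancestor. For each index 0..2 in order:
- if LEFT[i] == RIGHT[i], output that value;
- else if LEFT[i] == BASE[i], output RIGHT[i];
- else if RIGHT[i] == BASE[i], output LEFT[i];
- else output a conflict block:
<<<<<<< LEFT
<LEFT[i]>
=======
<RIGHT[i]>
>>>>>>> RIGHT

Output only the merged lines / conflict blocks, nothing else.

Final LEFT:  [charlie, delta, charlie]
Final RIGHT: [charlie, alpha, charlie]
i=0: L=charlie R=charlie -> agree -> charlie
i=1: L=delta=BASE, R=alpha -> take RIGHT -> alpha
i=2: L=charlie R=charlie -> agree -> charlie

Answer: charlie
alpha
charlie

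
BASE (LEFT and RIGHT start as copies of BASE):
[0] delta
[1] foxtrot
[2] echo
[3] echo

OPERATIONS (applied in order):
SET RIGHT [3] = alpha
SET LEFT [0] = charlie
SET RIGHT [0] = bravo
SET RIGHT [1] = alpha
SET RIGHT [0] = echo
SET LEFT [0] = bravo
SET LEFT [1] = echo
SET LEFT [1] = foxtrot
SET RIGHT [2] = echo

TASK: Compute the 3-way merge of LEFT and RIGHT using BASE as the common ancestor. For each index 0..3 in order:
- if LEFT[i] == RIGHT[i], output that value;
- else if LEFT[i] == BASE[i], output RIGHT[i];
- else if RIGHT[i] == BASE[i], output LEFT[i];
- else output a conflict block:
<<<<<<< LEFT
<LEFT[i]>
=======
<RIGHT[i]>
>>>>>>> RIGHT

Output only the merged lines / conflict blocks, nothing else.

Final LEFT:  [bravo, foxtrot, echo, echo]
Final RIGHT: [echo, alpha, echo, alpha]
i=0: BASE=delta L=bravo R=echo all differ -> CONFLICT
i=1: L=foxtrot=BASE, R=alpha -> take RIGHT -> alpha
i=2: L=echo R=echo -> agree -> echo
i=3: L=echo=BASE, R=alpha -> take RIGHT -> alpha

Answer: <<<<<<< LEFT
bravo
=======
echo
>>>>>>> RIGHT
alpha
echo
alpha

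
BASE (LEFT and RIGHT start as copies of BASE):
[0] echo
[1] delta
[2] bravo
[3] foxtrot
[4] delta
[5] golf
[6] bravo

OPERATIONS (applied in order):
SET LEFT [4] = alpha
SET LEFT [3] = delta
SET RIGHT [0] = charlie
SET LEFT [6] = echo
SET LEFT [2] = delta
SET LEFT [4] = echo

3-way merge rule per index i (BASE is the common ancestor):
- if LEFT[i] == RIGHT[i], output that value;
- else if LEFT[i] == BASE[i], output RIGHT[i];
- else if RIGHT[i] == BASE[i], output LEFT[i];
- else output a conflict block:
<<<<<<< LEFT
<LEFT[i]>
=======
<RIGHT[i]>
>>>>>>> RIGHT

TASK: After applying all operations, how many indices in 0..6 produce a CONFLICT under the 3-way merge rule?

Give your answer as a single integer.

Final LEFT:  [echo, delta, delta, delta, echo, golf, echo]
Final RIGHT: [charlie, delta, bravo, foxtrot, delta, golf, bravo]
i=0: L=echo=BASE, R=charlie -> take RIGHT -> charlie
i=1: L=delta R=delta -> agree -> delta
i=2: L=delta, R=bravo=BASE -> take LEFT -> delta
i=3: L=delta, R=foxtrot=BASE -> take LEFT -> delta
i=4: L=echo, R=delta=BASE -> take LEFT -> echo
i=5: L=golf R=golf -> agree -> golf
i=6: L=echo, R=bravo=BASE -> take LEFT -> echo
Conflict count: 0

Answer: 0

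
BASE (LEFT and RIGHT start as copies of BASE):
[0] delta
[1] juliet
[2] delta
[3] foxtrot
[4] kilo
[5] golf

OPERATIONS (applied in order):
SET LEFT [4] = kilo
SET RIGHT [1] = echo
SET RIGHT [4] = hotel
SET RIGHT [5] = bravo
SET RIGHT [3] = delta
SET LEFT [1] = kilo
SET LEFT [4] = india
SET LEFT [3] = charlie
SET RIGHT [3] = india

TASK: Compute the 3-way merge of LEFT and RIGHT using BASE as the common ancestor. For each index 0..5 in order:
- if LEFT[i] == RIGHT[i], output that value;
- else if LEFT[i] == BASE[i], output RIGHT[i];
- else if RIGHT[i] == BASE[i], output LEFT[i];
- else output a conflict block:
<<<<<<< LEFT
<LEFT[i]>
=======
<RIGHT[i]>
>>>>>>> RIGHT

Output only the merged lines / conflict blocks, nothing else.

Answer: delta
<<<<<<< LEFT
kilo
=======
echo
>>>>>>> RIGHT
delta
<<<<<<< LEFT
charlie
=======
india
>>>>>>> RIGHT
<<<<<<< LEFT
india
=======
hotel
>>>>>>> RIGHT
bravo

Derivation:
Final LEFT:  [delta, kilo, delta, charlie, india, golf]
Final RIGHT: [delta, echo, delta, india, hotel, bravo]
i=0: L=delta R=delta -> agree -> delta
i=1: BASE=juliet L=kilo R=echo all differ -> CONFLICT
i=2: L=delta R=delta -> agree -> delta
i=3: BASE=foxtrot L=charlie R=india all differ -> CONFLICT
i=4: BASE=kilo L=india R=hotel all differ -> CONFLICT
i=5: L=golf=BASE, R=bravo -> take RIGHT -> bravo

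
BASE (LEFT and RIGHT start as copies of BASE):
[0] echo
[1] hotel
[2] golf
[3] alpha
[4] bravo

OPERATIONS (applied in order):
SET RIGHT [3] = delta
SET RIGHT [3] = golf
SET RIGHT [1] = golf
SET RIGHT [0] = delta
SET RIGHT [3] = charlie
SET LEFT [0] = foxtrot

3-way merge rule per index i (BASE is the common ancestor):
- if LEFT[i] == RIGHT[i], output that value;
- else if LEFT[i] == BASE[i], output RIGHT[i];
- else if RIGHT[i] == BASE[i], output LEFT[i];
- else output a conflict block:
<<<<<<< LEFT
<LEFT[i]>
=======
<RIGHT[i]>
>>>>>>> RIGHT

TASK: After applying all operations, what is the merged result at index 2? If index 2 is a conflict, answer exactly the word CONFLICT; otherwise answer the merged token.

Answer: golf

Derivation:
Final LEFT:  [foxtrot, hotel, golf, alpha, bravo]
Final RIGHT: [delta, golf, golf, charlie, bravo]
i=0: BASE=echo L=foxtrot R=delta all differ -> CONFLICT
i=1: L=hotel=BASE, R=golf -> take RIGHT -> golf
i=2: L=golf R=golf -> agree -> golf
i=3: L=alpha=BASE, R=charlie -> take RIGHT -> charlie
i=4: L=bravo R=bravo -> agree -> bravo
Index 2 -> golf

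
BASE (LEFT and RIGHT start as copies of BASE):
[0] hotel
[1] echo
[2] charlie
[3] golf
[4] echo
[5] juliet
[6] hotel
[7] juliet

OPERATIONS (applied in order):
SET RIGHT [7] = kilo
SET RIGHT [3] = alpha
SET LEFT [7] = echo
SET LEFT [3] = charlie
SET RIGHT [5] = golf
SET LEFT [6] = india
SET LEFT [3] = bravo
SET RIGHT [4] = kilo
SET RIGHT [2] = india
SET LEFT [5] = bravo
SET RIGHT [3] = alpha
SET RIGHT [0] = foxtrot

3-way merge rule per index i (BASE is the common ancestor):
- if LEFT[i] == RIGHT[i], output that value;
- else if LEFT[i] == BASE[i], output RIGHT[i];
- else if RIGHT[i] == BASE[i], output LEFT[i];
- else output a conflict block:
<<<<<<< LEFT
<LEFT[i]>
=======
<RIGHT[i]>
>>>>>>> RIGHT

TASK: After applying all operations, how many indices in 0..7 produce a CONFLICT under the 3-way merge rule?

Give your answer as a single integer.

Final LEFT:  [hotel, echo, charlie, bravo, echo, bravo, india, echo]
Final RIGHT: [foxtrot, echo, india, alpha, kilo, golf, hotel, kilo]
i=0: L=hotel=BASE, R=foxtrot -> take RIGHT -> foxtrot
i=1: L=echo R=echo -> agree -> echo
i=2: L=charlie=BASE, R=india -> take RIGHT -> india
i=3: BASE=golf L=bravo R=alpha all differ -> CONFLICT
i=4: L=echo=BASE, R=kilo -> take RIGHT -> kilo
i=5: BASE=juliet L=bravo R=golf all differ -> CONFLICT
i=6: L=india, R=hotel=BASE -> take LEFT -> india
i=7: BASE=juliet L=echo R=kilo all differ -> CONFLICT
Conflict count: 3

Answer: 3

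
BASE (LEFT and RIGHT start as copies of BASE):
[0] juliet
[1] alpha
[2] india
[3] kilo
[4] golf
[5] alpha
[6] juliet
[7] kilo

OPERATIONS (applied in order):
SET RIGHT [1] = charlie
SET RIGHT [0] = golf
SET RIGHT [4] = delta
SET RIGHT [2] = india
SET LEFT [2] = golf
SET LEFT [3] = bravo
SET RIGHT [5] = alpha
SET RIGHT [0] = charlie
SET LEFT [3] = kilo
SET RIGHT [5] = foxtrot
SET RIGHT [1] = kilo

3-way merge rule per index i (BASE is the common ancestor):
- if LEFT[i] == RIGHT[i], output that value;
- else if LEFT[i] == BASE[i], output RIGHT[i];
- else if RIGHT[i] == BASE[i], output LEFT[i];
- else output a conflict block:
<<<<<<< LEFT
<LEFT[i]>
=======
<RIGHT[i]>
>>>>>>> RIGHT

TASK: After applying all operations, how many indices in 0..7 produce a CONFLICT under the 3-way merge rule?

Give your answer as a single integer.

Answer: 0

Derivation:
Final LEFT:  [juliet, alpha, golf, kilo, golf, alpha, juliet, kilo]
Final RIGHT: [charlie, kilo, india, kilo, delta, foxtrot, juliet, kilo]
i=0: L=juliet=BASE, R=charlie -> take RIGHT -> charlie
i=1: L=alpha=BASE, R=kilo -> take RIGHT -> kilo
i=2: L=golf, R=india=BASE -> take LEFT -> golf
i=3: L=kilo R=kilo -> agree -> kilo
i=4: L=golf=BASE, R=delta -> take RIGHT -> delta
i=5: L=alpha=BASE, R=foxtrot -> take RIGHT -> foxtrot
i=6: L=juliet R=juliet -> agree -> juliet
i=7: L=kilo R=kilo -> agree -> kilo
Conflict count: 0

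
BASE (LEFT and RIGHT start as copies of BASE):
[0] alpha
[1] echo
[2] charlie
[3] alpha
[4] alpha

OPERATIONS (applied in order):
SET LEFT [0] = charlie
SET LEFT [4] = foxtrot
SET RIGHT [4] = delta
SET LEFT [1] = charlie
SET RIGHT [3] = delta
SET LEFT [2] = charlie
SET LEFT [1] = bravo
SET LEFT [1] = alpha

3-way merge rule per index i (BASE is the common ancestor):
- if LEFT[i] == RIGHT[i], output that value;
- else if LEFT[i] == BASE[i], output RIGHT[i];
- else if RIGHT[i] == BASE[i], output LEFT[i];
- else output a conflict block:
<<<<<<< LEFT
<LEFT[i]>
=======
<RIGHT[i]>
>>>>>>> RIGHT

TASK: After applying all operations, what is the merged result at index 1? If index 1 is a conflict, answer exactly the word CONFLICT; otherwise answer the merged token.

Final LEFT:  [charlie, alpha, charlie, alpha, foxtrot]
Final RIGHT: [alpha, echo, charlie, delta, delta]
i=0: L=charlie, R=alpha=BASE -> take LEFT -> charlie
i=1: L=alpha, R=echo=BASE -> take LEFT -> alpha
i=2: L=charlie R=charlie -> agree -> charlie
i=3: L=alpha=BASE, R=delta -> take RIGHT -> delta
i=4: BASE=alpha L=foxtrot R=delta all differ -> CONFLICT
Index 1 -> alpha

Answer: alpha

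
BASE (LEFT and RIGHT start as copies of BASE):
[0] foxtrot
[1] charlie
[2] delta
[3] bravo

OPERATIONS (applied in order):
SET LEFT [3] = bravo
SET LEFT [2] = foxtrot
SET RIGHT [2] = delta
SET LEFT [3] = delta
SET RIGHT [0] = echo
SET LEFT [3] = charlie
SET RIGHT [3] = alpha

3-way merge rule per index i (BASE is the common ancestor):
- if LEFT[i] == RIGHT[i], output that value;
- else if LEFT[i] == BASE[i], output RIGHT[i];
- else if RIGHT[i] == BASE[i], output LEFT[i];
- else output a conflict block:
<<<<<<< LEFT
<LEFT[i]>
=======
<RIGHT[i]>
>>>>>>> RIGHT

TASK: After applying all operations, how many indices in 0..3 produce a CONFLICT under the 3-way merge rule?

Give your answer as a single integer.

Final LEFT:  [foxtrot, charlie, foxtrot, charlie]
Final RIGHT: [echo, charlie, delta, alpha]
i=0: L=foxtrot=BASE, R=echo -> take RIGHT -> echo
i=1: L=charlie R=charlie -> agree -> charlie
i=2: L=foxtrot, R=delta=BASE -> take LEFT -> foxtrot
i=3: BASE=bravo L=charlie R=alpha all differ -> CONFLICT
Conflict count: 1

Answer: 1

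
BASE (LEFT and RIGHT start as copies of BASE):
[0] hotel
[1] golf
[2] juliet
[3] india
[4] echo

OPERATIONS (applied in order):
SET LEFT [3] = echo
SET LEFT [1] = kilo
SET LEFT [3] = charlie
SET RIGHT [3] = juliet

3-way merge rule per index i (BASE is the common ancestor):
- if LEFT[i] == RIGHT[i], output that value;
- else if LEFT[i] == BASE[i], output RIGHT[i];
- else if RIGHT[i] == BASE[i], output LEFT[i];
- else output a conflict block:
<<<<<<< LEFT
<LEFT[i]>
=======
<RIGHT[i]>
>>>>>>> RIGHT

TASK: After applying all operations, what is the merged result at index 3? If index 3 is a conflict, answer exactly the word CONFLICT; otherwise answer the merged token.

Answer: CONFLICT

Derivation:
Final LEFT:  [hotel, kilo, juliet, charlie, echo]
Final RIGHT: [hotel, golf, juliet, juliet, echo]
i=0: L=hotel R=hotel -> agree -> hotel
i=1: L=kilo, R=golf=BASE -> take LEFT -> kilo
i=2: L=juliet R=juliet -> agree -> juliet
i=3: BASE=india L=charlie R=juliet all differ -> CONFLICT
i=4: L=echo R=echo -> agree -> echo
Index 3 -> CONFLICT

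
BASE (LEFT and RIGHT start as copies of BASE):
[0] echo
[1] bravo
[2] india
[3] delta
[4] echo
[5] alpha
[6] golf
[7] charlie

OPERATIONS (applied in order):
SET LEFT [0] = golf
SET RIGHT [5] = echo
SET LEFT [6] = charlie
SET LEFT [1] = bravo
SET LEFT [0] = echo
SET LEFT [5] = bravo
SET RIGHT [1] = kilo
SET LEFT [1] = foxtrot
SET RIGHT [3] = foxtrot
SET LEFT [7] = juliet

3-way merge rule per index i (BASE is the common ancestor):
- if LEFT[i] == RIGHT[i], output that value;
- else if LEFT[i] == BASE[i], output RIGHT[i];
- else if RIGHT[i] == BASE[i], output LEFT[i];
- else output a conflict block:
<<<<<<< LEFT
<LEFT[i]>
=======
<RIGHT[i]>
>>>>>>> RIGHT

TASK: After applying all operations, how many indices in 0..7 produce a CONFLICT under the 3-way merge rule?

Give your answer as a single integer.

Answer: 2

Derivation:
Final LEFT:  [echo, foxtrot, india, delta, echo, bravo, charlie, juliet]
Final RIGHT: [echo, kilo, india, foxtrot, echo, echo, golf, charlie]
i=0: L=echo R=echo -> agree -> echo
i=1: BASE=bravo L=foxtrot R=kilo all differ -> CONFLICT
i=2: L=india R=india -> agree -> india
i=3: L=delta=BASE, R=foxtrot -> take RIGHT -> foxtrot
i=4: L=echo R=echo -> agree -> echo
i=5: BASE=alpha L=bravo R=echo all differ -> CONFLICT
i=6: L=charlie, R=golf=BASE -> take LEFT -> charlie
i=7: L=juliet, R=charlie=BASE -> take LEFT -> juliet
Conflict count: 2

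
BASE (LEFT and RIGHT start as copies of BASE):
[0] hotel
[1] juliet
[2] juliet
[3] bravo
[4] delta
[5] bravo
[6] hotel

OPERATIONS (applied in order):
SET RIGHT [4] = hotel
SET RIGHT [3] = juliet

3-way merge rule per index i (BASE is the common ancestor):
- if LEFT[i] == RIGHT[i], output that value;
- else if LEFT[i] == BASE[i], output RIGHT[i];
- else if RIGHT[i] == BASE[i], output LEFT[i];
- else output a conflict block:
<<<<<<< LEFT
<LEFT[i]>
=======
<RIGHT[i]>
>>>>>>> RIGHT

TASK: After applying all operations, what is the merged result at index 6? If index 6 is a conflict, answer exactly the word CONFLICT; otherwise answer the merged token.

Answer: hotel

Derivation:
Final LEFT:  [hotel, juliet, juliet, bravo, delta, bravo, hotel]
Final RIGHT: [hotel, juliet, juliet, juliet, hotel, bravo, hotel]
i=0: L=hotel R=hotel -> agree -> hotel
i=1: L=juliet R=juliet -> agree -> juliet
i=2: L=juliet R=juliet -> agree -> juliet
i=3: L=bravo=BASE, R=juliet -> take RIGHT -> juliet
i=4: L=delta=BASE, R=hotel -> take RIGHT -> hotel
i=5: L=bravo R=bravo -> agree -> bravo
i=6: L=hotel R=hotel -> agree -> hotel
Index 6 -> hotel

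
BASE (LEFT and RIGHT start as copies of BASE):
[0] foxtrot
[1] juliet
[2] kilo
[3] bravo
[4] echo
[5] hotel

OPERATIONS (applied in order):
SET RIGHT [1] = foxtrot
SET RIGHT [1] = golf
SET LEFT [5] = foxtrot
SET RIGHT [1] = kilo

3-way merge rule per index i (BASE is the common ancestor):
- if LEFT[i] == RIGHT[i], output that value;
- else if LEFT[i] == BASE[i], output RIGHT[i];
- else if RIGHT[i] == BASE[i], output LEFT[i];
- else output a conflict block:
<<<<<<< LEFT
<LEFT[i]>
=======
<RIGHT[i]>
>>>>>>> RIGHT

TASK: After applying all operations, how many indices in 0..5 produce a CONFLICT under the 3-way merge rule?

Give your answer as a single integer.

Answer: 0

Derivation:
Final LEFT:  [foxtrot, juliet, kilo, bravo, echo, foxtrot]
Final RIGHT: [foxtrot, kilo, kilo, bravo, echo, hotel]
i=0: L=foxtrot R=foxtrot -> agree -> foxtrot
i=1: L=juliet=BASE, R=kilo -> take RIGHT -> kilo
i=2: L=kilo R=kilo -> agree -> kilo
i=3: L=bravo R=bravo -> agree -> bravo
i=4: L=echo R=echo -> agree -> echo
i=5: L=foxtrot, R=hotel=BASE -> take LEFT -> foxtrot
Conflict count: 0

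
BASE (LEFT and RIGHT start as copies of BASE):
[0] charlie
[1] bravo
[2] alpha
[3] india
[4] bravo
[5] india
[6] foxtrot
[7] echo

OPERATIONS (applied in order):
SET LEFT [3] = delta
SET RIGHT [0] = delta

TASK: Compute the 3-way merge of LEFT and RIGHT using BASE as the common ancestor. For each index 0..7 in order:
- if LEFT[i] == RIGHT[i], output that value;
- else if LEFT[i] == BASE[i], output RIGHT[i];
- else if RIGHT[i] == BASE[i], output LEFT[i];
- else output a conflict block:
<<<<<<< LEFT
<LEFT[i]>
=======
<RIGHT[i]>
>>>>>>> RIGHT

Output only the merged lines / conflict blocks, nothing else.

Answer: delta
bravo
alpha
delta
bravo
india
foxtrot
echo

Derivation:
Final LEFT:  [charlie, bravo, alpha, delta, bravo, india, foxtrot, echo]
Final RIGHT: [delta, bravo, alpha, india, bravo, india, foxtrot, echo]
i=0: L=charlie=BASE, R=delta -> take RIGHT -> delta
i=1: L=bravo R=bravo -> agree -> bravo
i=2: L=alpha R=alpha -> agree -> alpha
i=3: L=delta, R=india=BASE -> take LEFT -> delta
i=4: L=bravo R=bravo -> agree -> bravo
i=5: L=india R=india -> agree -> india
i=6: L=foxtrot R=foxtrot -> agree -> foxtrot
i=7: L=echo R=echo -> agree -> echo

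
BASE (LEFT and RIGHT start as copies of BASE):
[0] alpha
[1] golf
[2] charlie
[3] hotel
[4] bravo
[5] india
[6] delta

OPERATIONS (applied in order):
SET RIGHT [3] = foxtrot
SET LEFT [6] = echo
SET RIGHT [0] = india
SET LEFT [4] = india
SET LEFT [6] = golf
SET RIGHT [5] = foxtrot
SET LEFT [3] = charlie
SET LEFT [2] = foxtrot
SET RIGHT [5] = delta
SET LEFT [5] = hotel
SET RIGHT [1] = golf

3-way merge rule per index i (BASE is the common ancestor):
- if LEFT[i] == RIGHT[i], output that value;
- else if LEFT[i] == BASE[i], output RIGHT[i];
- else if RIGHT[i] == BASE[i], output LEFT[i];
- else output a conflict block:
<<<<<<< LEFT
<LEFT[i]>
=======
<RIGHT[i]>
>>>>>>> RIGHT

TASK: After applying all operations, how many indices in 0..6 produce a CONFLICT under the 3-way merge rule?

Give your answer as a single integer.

Final LEFT:  [alpha, golf, foxtrot, charlie, india, hotel, golf]
Final RIGHT: [india, golf, charlie, foxtrot, bravo, delta, delta]
i=0: L=alpha=BASE, R=india -> take RIGHT -> india
i=1: L=golf R=golf -> agree -> golf
i=2: L=foxtrot, R=charlie=BASE -> take LEFT -> foxtrot
i=3: BASE=hotel L=charlie R=foxtrot all differ -> CONFLICT
i=4: L=india, R=bravo=BASE -> take LEFT -> india
i=5: BASE=india L=hotel R=delta all differ -> CONFLICT
i=6: L=golf, R=delta=BASE -> take LEFT -> golf
Conflict count: 2

Answer: 2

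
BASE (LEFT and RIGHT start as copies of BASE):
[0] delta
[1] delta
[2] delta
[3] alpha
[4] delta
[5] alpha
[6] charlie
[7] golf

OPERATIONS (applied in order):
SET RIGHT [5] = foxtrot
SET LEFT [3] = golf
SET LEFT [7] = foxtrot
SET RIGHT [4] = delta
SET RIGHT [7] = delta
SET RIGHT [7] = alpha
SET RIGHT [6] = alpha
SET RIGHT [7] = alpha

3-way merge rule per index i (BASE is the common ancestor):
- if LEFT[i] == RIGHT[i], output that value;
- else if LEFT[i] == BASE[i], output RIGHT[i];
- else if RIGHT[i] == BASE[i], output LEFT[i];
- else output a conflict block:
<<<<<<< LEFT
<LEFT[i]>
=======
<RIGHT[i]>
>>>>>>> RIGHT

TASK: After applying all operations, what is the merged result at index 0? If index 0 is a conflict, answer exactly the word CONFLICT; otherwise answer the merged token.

Answer: delta

Derivation:
Final LEFT:  [delta, delta, delta, golf, delta, alpha, charlie, foxtrot]
Final RIGHT: [delta, delta, delta, alpha, delta, foxtrot, alpha, alpha]
i=0: L=delta R=delta -> agree -> delta
i=1: L=delta R=delta -> agree -> delta
i=2: L=delta R=delta -> agree -> delta
i=3: L=golf, R=alpha=BASE -> take LEFT -> golf
i=4: L=delta R=delta -> agree -> delta
i=5: L=alpha=BASE, R=foxtrot -> take RIGHT -> foxtrot
i=6: L=charlie=BASE, R=alpha -> take RIGHT -> alpha
i=7: BASE=golf L=foxtrot R=alpha all differ -> CONFLICT
Index 0 -> delta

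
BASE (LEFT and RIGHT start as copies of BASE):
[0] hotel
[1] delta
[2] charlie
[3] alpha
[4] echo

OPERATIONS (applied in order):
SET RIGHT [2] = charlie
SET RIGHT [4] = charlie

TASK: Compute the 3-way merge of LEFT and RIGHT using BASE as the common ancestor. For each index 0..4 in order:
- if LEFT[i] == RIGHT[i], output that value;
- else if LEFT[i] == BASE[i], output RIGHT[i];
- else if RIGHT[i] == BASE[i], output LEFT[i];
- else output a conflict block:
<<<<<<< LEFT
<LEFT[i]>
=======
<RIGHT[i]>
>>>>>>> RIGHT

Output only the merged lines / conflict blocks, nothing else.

Final LEFT:  [hotel, delta, charlie, alpha, echo]
Final RIGHT: [hotel, delta, charlie, alpha, charlie]
i=0: L=hotel R=hotel -> agree -> hotel
i=1: L=delta R=delta -> agree -> delta
i=2: L=charlie R=charlie -> agree -> charlie
i=3: L=alpha R=alpha -> agree -> alpha
i=4: L=echo=BASE, R=charlie -> take RIGHT -> charlie

Answer: hotel
delta
charlie
alpha
charlie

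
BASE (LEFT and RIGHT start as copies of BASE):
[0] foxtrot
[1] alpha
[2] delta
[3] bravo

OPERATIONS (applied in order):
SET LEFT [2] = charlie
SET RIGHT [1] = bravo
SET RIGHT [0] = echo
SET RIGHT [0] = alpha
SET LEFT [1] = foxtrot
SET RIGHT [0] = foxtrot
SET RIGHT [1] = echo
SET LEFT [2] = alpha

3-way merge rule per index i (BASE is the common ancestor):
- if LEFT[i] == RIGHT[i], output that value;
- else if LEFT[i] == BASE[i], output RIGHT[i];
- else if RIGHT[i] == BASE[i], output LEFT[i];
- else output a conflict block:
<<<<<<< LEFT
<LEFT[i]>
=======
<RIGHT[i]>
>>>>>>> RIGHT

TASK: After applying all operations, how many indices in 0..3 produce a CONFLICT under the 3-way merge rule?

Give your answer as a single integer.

Final LEFT:  [foxtrot, foxtrot, alpha, bravo]
Final RIGHT: [foxtrot, echo, delta, bravo]
i=0: L=foxtrot R=foxtrot -> agree -> foxtrot
i=1: BASE=alpha L=foxtrot R=echo all differ -> CONFLICT
i=2: L=alpha, R=delta=BASE -> take LEFT -> alpha
i=3: L=bravo R=bravo -> agree -> bravo
Conflict count: 1

Answer: 1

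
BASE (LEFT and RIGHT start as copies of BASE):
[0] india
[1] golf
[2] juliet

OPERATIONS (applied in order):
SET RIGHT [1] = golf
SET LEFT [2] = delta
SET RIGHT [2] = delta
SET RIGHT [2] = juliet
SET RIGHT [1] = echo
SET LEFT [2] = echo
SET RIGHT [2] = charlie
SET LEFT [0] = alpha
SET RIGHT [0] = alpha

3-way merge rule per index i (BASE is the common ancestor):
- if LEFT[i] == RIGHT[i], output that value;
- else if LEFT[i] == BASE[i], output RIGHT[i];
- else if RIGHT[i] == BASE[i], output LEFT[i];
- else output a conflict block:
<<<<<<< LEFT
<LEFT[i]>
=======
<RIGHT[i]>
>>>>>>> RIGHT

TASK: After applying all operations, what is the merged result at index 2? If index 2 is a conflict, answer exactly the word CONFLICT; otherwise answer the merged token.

Final LEFT:  [alpha, golf, echo]
Final RIGHT: [alpha, echo, charlie]
i=0: L=alpha R=alpha -> agree -> alpha
i=1: L=golf=BASE, R=echo -> take RIGHT -> echo
i=2: BASE=juliet L=echo R=charlie all differ -> CONFLICT
Index 2 -> CONFLICT

Answer: CONFLICT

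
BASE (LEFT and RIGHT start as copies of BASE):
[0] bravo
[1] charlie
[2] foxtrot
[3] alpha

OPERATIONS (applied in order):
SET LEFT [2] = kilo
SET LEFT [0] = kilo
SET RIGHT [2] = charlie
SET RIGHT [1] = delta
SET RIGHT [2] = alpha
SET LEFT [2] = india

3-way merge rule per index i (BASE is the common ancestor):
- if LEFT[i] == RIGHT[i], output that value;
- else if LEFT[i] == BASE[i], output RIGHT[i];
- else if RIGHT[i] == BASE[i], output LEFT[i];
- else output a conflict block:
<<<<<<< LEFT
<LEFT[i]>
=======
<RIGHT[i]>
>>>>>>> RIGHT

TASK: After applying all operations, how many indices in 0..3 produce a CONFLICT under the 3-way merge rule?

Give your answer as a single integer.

Answer: 1

Derivation:
Final LEFT:  [kilo, charlie, india, alpha]
Final RIGHT: [bravo, delta, alpha, alpha]
i=0: L=kilo, R=bravo=BASE -> take LEFT -> kilo
i=1: L=charlie=BASE, R=delta -> take RIGHT -> delta
i=2: BASE=foxtrot L=india R=alpha all differ -> CONFLICT
i=3: L=alpha R=alpha -> agree -> alpha
Conflict count: 1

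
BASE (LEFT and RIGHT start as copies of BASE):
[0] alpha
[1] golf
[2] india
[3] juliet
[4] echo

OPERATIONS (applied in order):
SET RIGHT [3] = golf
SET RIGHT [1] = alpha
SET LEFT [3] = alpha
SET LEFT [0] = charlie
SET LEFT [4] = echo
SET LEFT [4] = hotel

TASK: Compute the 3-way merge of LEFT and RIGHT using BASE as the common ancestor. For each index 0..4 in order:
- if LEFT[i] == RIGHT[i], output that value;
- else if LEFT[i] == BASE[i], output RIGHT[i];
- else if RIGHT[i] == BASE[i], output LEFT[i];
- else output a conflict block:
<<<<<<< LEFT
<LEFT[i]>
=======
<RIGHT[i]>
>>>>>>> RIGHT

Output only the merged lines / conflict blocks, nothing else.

Answer: charlie
alpha
india
<<<<<<< LEFT
alpha
=======
golf
>>>>>>> RIGHT
hotel

Derivation:
Final LEFT:  [charlie, golf, india, alpha, hotel]
Final RIGHT: [alpha, alpha, india, golf, echo]
i=0: L=charlie, R=alpha=BASE -> take LEFT -> charlie
i=1: L=golf=BASE, R=alpha -> take RIGHT -> alpha
i=2: L=india R=india -> agree -> india
i=3: BASE=juliet L=alpha R=golf all differ -> CONFLICT
i=4: L=hotel, R=echo=BASE -> take LEFT -> hotel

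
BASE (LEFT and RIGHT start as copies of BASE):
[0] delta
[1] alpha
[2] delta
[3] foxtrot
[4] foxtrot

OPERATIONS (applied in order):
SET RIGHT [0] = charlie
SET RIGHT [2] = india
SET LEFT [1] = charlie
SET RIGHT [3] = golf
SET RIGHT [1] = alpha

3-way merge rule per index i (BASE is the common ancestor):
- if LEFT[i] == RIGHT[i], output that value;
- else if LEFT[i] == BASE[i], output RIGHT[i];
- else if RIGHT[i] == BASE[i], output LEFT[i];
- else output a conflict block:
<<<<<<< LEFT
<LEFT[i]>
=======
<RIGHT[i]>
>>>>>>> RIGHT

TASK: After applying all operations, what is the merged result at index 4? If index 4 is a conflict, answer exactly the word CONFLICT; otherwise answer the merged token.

Final LEFT:  [delta, charlie, delta, foxtrot, foxtrot]
Final RIGHT: [charlie, alpha, india, golf, foxtrot]
i=0: L=delta=BASE, R=charlie -> take RIGHT -> charlie
i=1: L=charlie, R=alpha=BASE -> take LEFT -> charlie
i=2: L=delta=BASE, R=india -> take RIGHT -> india
i=3: L=foxtrot=BASE, R=golf -> take RIGHT -> golf
i=4: L=foxtrot R=foxtrot -> agree -> foxtrot
Index 4 -> foxtrot

Answer: foxtrot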